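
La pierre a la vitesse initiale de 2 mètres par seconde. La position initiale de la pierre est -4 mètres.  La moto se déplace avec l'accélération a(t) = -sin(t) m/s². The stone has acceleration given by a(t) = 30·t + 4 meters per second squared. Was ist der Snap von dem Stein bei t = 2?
Wir müssen unsere Gleichung für die Beschleunigung a(t) = 30·t + 4 2-mal ableiten. Mit d/dt von a(t) finden wir j(t) = 30. Mit d/dt von j(t) finden wir s(t) = 0. Mit s(t) = 0 und Einsetzen von t = 2, finden wir s = 0.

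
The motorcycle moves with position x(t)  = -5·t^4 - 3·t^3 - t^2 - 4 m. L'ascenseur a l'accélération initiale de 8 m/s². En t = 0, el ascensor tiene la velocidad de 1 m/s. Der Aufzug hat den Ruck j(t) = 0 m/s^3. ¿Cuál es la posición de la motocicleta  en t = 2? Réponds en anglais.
We have position x(t) = -5·t^4 - 3·t^3 - t^2 - 4. Substituting t = 2: x(2) = -112.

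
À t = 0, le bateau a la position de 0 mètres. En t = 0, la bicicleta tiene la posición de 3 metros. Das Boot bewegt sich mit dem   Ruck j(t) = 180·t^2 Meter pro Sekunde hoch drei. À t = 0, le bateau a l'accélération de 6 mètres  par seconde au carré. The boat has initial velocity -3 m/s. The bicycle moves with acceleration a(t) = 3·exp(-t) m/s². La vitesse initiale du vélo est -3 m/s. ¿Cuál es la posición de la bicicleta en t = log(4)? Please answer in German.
Um dies zu lösen, müssen wir 2 Integrale unserer Gleichung für die Beschleunigung a(t) = 3·exp(-t) finden. Mit ∫a(t)dt und Anwendung von v(0) = -3, finden wir v(t) = -3·exp(-t). Das Integral von der Geschwindigkeit, mit x(0) = 3, ergibt die Position: x(t) = 3·exp(-t). Mit x(t) = 3·exp(-t) und Einsetzen von t = log(4), finden wir x = 3/4.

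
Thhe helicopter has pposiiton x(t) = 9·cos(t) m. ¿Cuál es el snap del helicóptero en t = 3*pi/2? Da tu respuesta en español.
Debemos derivar nuestra ecuación de la posición x(t) = 9·cos(t) 4 veces. La derivada de la posición da la velocidad: v(t) = -9·sin(t). Tomando d/dt de v(t), encontramos a(t) = -9·cos(t). Derivando la aceleración, obtenemos la sacudida: j(t) = 9·sin(t). Derivando la sacudida, obtenemos el snap: s(t) = 9·cos(t). Tenemos el snap s(t) = 9·cos(t). Sustituyendo t = 3*pi/2: s(3*pi/2) = 0.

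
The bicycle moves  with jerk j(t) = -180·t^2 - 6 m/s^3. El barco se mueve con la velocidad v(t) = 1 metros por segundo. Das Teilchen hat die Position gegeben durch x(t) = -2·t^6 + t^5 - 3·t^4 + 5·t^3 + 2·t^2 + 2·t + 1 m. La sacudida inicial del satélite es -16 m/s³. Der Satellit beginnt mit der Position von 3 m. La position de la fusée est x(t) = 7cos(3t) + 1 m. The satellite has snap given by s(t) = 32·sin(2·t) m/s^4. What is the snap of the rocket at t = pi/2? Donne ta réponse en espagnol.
Partiendo de la posición x(t) = 7·cos(3·t) + 1, tomamos 4 derivadas. Tomando d/dt de x(t), encontramos v(t) = -21·sin(3·t). La derivada de la velocidad da la aceleración: a(t) = -63·cos(3·t). Derivando la aceleración, obtenemos la sacudida: j(t) = 189·sin(3·t). La derivada de la sacudida da el snap: s(t) = 567·cos(3·t). Tenemos el snap s(t) = 567·cos(3·t). Sustituyendo t = pi/2: s(pi/2) = 0.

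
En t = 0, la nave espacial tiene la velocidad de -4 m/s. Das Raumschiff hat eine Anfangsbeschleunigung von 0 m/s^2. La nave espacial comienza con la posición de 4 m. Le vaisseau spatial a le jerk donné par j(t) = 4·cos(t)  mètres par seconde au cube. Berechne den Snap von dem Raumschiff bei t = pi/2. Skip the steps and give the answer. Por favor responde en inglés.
At t = pi/2, s = -4.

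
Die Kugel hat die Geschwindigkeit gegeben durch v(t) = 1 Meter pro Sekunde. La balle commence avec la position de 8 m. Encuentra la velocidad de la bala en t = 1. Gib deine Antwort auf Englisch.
Using v(t) = 1 and substituting t = 1, we find v = 1.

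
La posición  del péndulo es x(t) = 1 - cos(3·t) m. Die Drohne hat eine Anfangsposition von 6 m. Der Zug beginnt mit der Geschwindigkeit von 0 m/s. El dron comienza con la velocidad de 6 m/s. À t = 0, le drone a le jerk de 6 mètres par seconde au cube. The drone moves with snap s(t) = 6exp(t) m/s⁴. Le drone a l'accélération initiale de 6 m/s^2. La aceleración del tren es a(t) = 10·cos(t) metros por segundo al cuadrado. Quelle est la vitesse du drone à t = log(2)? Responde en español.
Partiendo del snap s(t) = 6·exp(t), tomamos 3 integrales. La integral del snap, con j(0) = 6, da la sacudida: j(t) = 6·exp(t). Tomando ∫j(t)dt y aplicando a(0) = 6, encontramos a(t) = 6·exp(t). La antiderivada de la aceleración es la velocidad. Usando v(0) = 6, obtenemos v(t) = 6·exp(t). Usando v(t) = 6·exp(t) y sustituyendo t = log(2), encontramos v = 12.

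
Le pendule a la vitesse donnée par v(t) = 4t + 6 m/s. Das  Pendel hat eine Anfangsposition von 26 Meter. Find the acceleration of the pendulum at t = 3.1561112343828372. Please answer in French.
Pour résoudre ceci, nous devons prendre 1 dérivée de notre équation de la vitesse v(t) = 4·t + 6. En dérivant la vitesse, nous obtenons l'accélération: a(t) = 4. En utilisant a(t) = 4 et en substituant t = 3.1561112343828372, nous trouvons a = 4.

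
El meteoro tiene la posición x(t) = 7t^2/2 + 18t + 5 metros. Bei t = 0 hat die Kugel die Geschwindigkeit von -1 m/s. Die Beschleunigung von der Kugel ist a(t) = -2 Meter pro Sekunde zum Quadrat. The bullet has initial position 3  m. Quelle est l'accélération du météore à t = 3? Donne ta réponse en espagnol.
Para resolver esto, necesitamos tomar 2 derivadas de nuestra ecuación de la posición x(t) = 7·t^2/2 + 18·t + 5. La derivada de la posición da la velocidad: v(t) = 7·t + 18. La derivada de la velocidad da la aceleración: a(t) = 7. Usando a(t) = 7 y sustituyendo t = 3, encontramos a = 7.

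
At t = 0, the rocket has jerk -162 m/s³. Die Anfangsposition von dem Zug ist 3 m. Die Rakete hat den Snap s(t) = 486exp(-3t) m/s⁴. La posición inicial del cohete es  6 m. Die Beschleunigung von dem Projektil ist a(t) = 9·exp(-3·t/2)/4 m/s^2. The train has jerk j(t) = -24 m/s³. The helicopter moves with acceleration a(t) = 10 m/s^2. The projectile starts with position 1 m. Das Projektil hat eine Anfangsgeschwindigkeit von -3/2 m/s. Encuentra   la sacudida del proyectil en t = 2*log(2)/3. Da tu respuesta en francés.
Pour résoudre ceci, nous devons prendre 1 dérivée de notre équation de l'accélération a(t) = 9·exp(-3·t/2)/4. En prenant d/dt de a(t), nous trouvons j(t) = -27·exp(-3·t/2)/8. De l'équation du jerk j(t) = -27·exp(-3·t/2)/8, nous substituons t = 2*log(2)/3 pour obtenir j = -27/16.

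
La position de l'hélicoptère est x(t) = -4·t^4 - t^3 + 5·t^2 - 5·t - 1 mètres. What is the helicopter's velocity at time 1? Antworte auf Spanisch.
Partiendo de la posición x(t) = -4·t^4 - t^3 + 5·t^2 - 5·t - 1, tomamos 1 derivada. Derivando la posición, obtenemos la velocidad: v(t) = -16·t^3 - 3·t^2 + 10·t - 5. Tenemos la velocidad v(t) = -16·t^3 - 3·t^2 + 10·t - 5. Sustituyendo t = 1: v(1) = -14.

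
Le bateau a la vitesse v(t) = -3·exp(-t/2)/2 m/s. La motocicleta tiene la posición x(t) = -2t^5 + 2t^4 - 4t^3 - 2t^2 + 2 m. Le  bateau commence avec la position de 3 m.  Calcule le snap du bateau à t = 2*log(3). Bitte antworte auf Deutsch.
Ausgehend von der Geschwindigkeit v(t) = -3·exp(-t/2)/2, nehmen wir 3 Ableitungen. Durch Ableiten von der Geschwindigkeit erhalten wir die Beschleunigung: a(t) = 3·exp(-t/2)/4. Die Ableitung von der Beschleunigung ergibt den Ruck: j(t) = -3·exp(-t/2)/8. Durch Ableiten von dem Ruck erhalten wir den Snap: s(t) = 3·exp(-t/2)/16. Mit s(t) = 3·exp(-t/2)/16 und Einsetzen von t = 2*log(3), finden wir s = 1/16.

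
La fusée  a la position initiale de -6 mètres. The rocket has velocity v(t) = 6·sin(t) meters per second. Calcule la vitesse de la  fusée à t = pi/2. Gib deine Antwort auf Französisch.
De l'équation de la vitesse v(t) = 6·sin(t), nous substituons t = pi/2 pour obtenir v = 6.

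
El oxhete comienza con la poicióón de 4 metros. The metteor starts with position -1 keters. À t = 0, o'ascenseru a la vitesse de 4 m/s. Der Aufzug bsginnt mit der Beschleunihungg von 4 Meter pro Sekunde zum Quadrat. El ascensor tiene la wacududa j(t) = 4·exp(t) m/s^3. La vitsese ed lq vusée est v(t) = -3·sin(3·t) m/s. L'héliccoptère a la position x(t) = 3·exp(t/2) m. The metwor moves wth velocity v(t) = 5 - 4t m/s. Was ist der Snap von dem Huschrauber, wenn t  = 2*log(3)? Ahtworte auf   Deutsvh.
Um dies zu lösen, müssen wir 4 Ableitungen unserer Gleichung für die Position x(t) = 3·exp(t/2) nehmen. Durch Ableiten von der Position erhalten wir die Geschwindigkeit: v(t) = 3·exp(t/2)/2. Die Ableitung von der Geschwindigkeit ergibt die Beschleunigung: a(t) = 3·exp(t/2)/4. Durch Ableiten von der Beschleunigung erhalten wir den Ruck: j(t) = 3·exp(t/2)/8. Durch Ableiten von dem Ruck erhalten wir den Snap: s(t) = 3·exp(t/2)/16. Aus der Gleichung für den Snap s(t) = 3·exp(t/2)/16, setzen wir t = 2*log(3) ein und erhalten s = 9/16.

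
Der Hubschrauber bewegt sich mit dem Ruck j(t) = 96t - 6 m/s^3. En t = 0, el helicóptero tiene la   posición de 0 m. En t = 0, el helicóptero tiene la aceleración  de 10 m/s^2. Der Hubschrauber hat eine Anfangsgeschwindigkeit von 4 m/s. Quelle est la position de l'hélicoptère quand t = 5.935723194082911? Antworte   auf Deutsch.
Ausgehend von dem Ruck j(t) = 96·t - 6, nehmen wir 3 Stammfunktionen. Mit ∫j(t)dt und Anwendung von a(0) = 10, finden wir a(t) = 48·t^2 - 6·t + 10. Mit ∫a(t)dt und Anwendung von v(0) = 4, finden wir v(t) = 16·t^3 - 3·t^2 + 10·t + 4. Die Stammfunktion von der Geschwindigkeit ist die Position. Mit x(0) = 0 erhalten wir x(t) = 4·t^4 - t^3 + 5·t^2 + 4·t. Mit x(t) = 4·t^4 - t^3 + 5·t^2 + 4·t und Einsetzen von t = 5.935723194082911, finden wir x = 4956.17829139642.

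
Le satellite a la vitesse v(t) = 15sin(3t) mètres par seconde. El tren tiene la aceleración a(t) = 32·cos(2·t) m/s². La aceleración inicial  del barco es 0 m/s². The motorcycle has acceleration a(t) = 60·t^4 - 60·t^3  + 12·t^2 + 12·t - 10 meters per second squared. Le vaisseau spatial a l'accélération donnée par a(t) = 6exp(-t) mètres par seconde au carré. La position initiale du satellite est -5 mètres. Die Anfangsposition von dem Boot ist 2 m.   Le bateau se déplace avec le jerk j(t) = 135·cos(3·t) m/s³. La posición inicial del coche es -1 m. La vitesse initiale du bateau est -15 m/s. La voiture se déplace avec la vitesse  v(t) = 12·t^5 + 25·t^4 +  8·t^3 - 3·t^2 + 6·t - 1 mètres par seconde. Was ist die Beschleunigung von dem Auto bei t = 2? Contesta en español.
Partiendo de la velocidad v(t) = 12·t^5 + 25·t^4 + 8·t^3 - 3·t^2 + 6·t - 1, tomamos 1 derivada. Derivando la velocidad, obtenemos la aceleración: a(t) = 60·t^4 + 100·t^3 + 24·t^2 - 6·t + 6. Tenemos la aceleración a(t) = 60·t^4 + 100·t^3 + 24·t^2 - 6·t + 6. Sustituyendo t = 2: a(2) = 1850.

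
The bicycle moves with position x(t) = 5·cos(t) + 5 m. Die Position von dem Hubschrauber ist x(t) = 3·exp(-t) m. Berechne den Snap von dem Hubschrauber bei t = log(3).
Wir müssen unsere Gleichung für die Position x(t) = 3·exp(-t) 4-mal ableiten. Die Ableitung von der Position ergibt die Geschwindigkeit: v(t) = -3·exp(-t). Die Ableitung von der Geschwindigkeit ergibt die Beschleunigung: a(t) = 3·exp(-t). Mit d/dt von a(t) finden wir j(t) = -3·exp(-t). Mit d/dt von j(t) finden wir s(t) = 3·exp(-t). Wir haben den Snap s(t) = 3·exp(-t). Durch Einsetzen von t = log(3): s(log(3)) = 1.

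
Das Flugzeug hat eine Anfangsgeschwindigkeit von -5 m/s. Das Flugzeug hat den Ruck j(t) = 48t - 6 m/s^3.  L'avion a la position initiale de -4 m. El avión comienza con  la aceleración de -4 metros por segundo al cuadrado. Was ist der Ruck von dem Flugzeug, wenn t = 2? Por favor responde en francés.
De l'équation du jerk j(t) = 48·t - 6, nous substituons t = 2 pour obtenir j = 90.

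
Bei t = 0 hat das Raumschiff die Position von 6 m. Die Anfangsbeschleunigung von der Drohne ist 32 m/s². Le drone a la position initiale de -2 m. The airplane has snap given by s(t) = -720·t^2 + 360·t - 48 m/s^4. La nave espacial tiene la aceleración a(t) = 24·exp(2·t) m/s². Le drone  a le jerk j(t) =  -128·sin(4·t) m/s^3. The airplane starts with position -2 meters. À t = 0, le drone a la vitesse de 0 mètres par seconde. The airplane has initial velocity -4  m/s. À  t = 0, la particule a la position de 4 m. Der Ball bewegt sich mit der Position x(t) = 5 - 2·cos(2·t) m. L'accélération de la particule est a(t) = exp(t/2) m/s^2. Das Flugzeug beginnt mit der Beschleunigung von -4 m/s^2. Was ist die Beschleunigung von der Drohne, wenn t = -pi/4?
Ausgehend von dem Ruck j(t) = -128·sin(4·t), nehmen wir 1 Integral. Durch Integration von dem Ruck und Verwendung der Anfangsbedingung a(0) = 32, erhalten wir a(t) = 32·cos(4·t). Aus der Gleichung für die Beschleunigung a(t) = 32·cos(4·t), setzen wir t = -pi/4 ein und erhalten a = -32.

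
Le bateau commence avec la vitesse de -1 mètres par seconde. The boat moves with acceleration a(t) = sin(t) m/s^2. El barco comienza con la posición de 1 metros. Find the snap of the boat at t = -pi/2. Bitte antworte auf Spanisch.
Partiendo de la aceleración a(t) = sin(t), tomamos 2 derivadas. La derivada de la aceleración da la sacudida: j(t) = cos(t). Tomando d/dt de j(t), encontramos s(t) = -sin(t). Tenemos el snap s(t) = -sin(t). Sustituyendo t = -pi/2: s(-pi/2) = 1.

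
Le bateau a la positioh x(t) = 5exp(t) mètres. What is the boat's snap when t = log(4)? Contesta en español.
Debemos derivar nuestra ecuación de la posición x(t) = 5·exp(t) 4 veces. La derivada de la posición da la velocidad: v(t) = 5·exp(t). La derivada de la velocidad da la aceleración: a(t) = 5·exp(t). Tomando d/dt de a(t), encontramos j(t) = 5·exp(t). Tomando d/dt de j(t), encontramos s(t) = 5·exp(t). De la ecuación del snap s(t) = 5·exp(t), sustituimos t = log(4) para obtener s = 20.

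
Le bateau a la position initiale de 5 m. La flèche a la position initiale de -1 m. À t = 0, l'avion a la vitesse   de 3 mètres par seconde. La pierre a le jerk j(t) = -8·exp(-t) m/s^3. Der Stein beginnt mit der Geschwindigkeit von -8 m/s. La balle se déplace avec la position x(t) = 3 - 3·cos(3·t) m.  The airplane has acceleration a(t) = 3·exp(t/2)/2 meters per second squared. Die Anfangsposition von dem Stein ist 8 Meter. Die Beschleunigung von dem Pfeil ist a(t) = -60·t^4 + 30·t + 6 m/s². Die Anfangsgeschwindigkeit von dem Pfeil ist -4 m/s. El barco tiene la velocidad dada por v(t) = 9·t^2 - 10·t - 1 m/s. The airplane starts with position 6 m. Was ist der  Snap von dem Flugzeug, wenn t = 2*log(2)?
Wir müssen unsere Gleichung für die Beschleunigung a(t) = 3·exp(t/2)/2 2-mal ableiten. Die Ableitung von der Beschleunigung ergibt den Ruck: j(t) = 3·exp(t/2)/4. Die Ableitung von dem Ruck ergibt den Snap: s(t) = 3·exp(t/2)/8. Aus der Gleichung für den Snap s(t) = 3·exp(t/2)/8, setzen wir t = 2*log(2) ein und erhalten s = 3/4.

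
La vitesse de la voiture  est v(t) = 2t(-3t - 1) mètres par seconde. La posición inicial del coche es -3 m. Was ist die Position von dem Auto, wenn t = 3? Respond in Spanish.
Necesitamos integrar nuestra ecuación de la velocidad v(t) = 2·t·(-3·t - 1) 1 vez. La integral de la velocidad es la posición. Usando x(0) = -3, obtenemos x(t) = -2·t^3 - t^2 - 3. Usando x(t) = -2·t^3 - t^2 - 3 y sustituyendo t = 3, encontramos x = -66.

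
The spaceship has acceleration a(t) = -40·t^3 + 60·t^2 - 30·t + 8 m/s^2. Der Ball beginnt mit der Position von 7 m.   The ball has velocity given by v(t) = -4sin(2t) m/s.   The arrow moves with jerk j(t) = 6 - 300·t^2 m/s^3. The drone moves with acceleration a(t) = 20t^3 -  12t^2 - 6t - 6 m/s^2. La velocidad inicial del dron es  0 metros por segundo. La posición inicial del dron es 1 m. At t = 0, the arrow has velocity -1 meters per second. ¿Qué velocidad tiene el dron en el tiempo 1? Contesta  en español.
Necesitamos integrar nuestra ecuación de la aceleración a(t) = 20·t^3 - 12·t^2 - 6·t - 6 1 vez. La integral de la aceleración es la velocidad. Usando v(0) = 0, obtenemos v(t) = t·(5·t^3 - 4·t^2 - 3·t - 6). Tenemos la velocidad v(t) = t·(5·t^3 - 4·t^2 - 3·t - 6). Sustituyendo t = 1: v(1) = -8.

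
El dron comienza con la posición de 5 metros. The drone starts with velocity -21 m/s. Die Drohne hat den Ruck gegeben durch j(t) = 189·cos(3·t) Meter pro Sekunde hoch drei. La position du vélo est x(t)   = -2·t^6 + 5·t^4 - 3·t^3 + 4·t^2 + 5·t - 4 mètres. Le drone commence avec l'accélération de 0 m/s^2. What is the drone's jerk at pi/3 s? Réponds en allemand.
Aus der Gleichung für den Ruck j(t) = 189·cos(3·t), setzen wir t = pi/3 ein und erhalten j = -189.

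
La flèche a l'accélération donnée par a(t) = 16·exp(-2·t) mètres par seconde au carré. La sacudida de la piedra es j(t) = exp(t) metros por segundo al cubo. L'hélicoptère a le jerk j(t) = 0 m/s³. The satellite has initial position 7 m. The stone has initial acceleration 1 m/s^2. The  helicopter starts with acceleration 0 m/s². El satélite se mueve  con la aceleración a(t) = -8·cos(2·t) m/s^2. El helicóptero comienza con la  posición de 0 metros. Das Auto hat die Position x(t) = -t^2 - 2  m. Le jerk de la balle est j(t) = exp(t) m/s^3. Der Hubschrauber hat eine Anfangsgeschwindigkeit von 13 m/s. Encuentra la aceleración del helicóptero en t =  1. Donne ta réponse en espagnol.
Partiendo de la sacudida j(t) = 0, tomamos 1 integral. Integrando la sacudida y usando la condición inicial a(0) = 0, obtenemos a(t) = 0. Tenemos la aceleración a(t) = 0. Sustituyendo t = 1: a(1) = 0.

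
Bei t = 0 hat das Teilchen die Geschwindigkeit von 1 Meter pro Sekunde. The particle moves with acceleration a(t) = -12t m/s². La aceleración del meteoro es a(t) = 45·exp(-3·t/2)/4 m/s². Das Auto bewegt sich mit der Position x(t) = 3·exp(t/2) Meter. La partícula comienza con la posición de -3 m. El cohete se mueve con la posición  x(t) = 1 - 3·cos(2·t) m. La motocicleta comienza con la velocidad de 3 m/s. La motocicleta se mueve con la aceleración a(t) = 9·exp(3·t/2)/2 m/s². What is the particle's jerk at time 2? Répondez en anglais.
Starting from acceleration a(t) = -12·t, we take 1 derivative. The derivative of acceleration gives jerk: j(t) = -12. Using j(t) = -12 and substituting t = 2, we find j = -12.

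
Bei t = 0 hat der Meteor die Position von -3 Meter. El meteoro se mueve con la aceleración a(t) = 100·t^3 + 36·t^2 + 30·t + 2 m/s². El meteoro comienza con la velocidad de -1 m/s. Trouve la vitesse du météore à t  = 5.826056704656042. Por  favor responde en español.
Debemos encontrar la integral de nuestra ecuación de la aceleración a(t) = 100·t^3 + 36·t^2 + 30·t + 2 1 vez. La integral de la aceleración, con v(0) = -1, da la velocidad: v(t) = 25·t^4 + 12·t^3 + 15·t^2 + 2·t - 1. Tenemos la velocidad v(t) = 25·t^4 + 12·t^3 + 15·t^2 + 2·t - 1. Sustituyendo t = 5.826056704656042: v(5.826056704656042) = 31695.9116927531.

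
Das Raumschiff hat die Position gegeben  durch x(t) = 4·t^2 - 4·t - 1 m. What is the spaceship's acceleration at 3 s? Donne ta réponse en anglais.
Starting from position x(t) = 4·t^2 - 4·t - 1, we take 2 derivatives. The derivative of position gives velocity: v(t) = 8·t - 4. The derivative of velocity gives acceleration: a(t) = 8. Using a(t) = 8 and substituting t = 3, we find a = 8.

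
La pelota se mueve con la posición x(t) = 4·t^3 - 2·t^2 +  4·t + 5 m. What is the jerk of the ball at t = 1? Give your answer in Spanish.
Partiendo de la posición x(t) = 4·t^3 - 2·t^2 + 4·t + 5, tomamos 3 derivadas. Derivando la posición, obtenemos la velocidad: v(t) = 12·t^2 - 4·t + 4. Derivando la velocidad, obtenemos la aceleración: a(t) = 24·t - 4. La derivada de la aceleración da la sacudida: j(t) = 24. Tenemos la sacudida j(t) = 24. Sustituyendo t = 1: j(1) = 24.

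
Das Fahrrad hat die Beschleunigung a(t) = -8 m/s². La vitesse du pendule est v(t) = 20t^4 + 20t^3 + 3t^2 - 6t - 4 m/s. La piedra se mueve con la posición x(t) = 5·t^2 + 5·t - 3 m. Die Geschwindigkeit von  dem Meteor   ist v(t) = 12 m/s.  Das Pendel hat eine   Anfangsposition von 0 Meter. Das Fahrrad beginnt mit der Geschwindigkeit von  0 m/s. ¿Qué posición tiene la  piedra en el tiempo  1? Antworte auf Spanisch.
Tenemos la posición x(t) = 5·t^2 + 5·t - 3. Sustituyendo t = 1: x(1) = 7.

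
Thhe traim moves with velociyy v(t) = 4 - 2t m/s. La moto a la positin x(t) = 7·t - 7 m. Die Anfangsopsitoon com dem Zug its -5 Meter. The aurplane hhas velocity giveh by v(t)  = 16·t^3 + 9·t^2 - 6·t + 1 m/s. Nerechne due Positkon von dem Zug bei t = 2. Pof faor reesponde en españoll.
Debemos encontrar la antiderivada de nuestra ecuación de la velocidad v(t) = 4 - 2·t 1 vez. Integrando la velocidad y usando la condición inicial x(0) = -5, obtenemos x(t) = -t^2 + 4·t - 5. De la ecuación de la posición x(t) = -t^2 + 4·t - 5, sustituimos t = 2 para obtener x = -1.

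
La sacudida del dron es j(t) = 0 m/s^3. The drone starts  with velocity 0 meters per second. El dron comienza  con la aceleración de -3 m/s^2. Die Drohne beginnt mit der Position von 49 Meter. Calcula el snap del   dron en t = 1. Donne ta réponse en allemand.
Um dies zu lösen, müssen wir 1 Ableitung unserer Gleichung für den Ruck j(t) = 0 nehmen. Die Ableitung von dem Ruck ergibt den Snap: s(t) = 0. Wir haben den Snap s(t) = 0. Durch Einsetzen von t = 1: s(1) = 0.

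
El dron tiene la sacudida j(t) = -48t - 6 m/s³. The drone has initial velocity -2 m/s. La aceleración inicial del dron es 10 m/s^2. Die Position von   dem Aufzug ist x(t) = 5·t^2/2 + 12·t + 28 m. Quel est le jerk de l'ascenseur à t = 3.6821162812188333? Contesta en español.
Partiendo de la posición x(t) = 5·t^2/2 + 12·t + 28, tomamos 3 derivadas. Derivando la posición, obtenemos la velocidad: v(t) = 5·t + 12. La derivada de la velocidad da la aceleración: a(t) = 5. Derivando la aceleración, obtenemos la sacudida: j(t) = 0. Usando j(t) = 0 y sustituyendo t = 3.6821162812188333, encontramos j = 0.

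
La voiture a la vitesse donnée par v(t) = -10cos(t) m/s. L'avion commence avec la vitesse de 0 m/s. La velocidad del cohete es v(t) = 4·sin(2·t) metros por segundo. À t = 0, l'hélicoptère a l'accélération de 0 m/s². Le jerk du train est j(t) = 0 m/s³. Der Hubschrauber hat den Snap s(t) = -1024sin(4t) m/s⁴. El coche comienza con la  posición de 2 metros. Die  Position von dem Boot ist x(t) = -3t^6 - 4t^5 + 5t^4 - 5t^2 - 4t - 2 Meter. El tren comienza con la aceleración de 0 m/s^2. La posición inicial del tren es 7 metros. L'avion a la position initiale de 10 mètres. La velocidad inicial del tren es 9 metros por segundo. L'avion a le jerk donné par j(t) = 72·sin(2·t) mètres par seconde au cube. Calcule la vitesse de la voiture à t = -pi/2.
Nous avons la vitesse v(t) = -10·cos(t). En substituant t = -pi/2: v(-pi/2) = 0.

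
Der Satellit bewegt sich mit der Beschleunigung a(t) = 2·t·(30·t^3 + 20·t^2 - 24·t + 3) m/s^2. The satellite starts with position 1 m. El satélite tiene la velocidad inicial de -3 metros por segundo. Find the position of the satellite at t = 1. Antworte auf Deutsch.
Ausgehend von der Beschleunigung a(t) = 2·t·(30·t^3 + 20·t^2 - 24·t + 3), nehmen wir 2 Stammfunktionen. Die Stammfunktion von der Beschleunigung, mit v(0) = -3, ergibt die Geschwindigkeit: v(t) = 12·t^5 + 10·t^4 - 16·t^3 + 3·t^2 - 3. Das Integral von der Geschwindigkeit ist die Position. Mit x(0) = 1 erhalten wir x(t) = 2·t^6 + 2·t^5 - 4·t^4 + t^3 - 3·t + 1. Wir haben die Position x(t) = 2·t^6 + 2·t^5 - 4·t^4 + t^3 - 3·t + 1. Durch Einsetzen von t = 1: x(1) = -1.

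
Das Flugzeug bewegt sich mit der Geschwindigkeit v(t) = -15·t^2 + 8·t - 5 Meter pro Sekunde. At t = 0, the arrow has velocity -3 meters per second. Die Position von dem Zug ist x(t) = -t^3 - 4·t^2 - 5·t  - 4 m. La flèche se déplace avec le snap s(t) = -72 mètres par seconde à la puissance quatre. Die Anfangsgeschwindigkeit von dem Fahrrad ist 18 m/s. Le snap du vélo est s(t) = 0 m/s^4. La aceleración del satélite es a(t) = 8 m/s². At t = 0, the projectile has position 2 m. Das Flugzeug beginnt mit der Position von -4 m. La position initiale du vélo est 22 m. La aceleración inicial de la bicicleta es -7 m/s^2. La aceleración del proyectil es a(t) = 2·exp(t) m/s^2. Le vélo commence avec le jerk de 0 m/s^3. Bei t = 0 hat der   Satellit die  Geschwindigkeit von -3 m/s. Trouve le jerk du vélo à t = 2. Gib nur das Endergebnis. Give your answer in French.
Le jerk à t = 2 est j = 0.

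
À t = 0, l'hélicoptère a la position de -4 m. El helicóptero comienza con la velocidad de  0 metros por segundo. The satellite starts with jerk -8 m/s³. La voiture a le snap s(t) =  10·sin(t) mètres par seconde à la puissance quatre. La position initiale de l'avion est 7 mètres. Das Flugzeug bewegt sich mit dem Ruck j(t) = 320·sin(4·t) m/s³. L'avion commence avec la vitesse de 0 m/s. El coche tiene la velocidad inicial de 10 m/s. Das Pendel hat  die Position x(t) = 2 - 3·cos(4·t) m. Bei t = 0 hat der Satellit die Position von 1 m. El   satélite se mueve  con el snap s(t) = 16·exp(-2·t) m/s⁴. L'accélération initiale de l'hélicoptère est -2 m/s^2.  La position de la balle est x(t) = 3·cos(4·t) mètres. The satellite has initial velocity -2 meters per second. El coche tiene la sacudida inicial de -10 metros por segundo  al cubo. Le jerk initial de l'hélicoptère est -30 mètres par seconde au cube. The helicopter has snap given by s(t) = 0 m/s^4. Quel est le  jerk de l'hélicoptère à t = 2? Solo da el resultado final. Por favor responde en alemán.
Der Ruck bei t = 2 ist j = -30.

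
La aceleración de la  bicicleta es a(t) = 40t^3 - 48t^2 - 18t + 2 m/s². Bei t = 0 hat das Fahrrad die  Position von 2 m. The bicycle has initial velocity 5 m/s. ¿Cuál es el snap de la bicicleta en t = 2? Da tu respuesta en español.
Partiendo de la aceleración a(t) = 40·t^3 - 48·t^2 - 18·t + 2, tomamos 2 derivadas. Derivando la aceleración, obtenemos la sacudida: j(t) = 120·t^2 - 96·t - 18. Tomando d/dt de j(t), encontramos s(t) = 240·t - 96. Usando s(t) = 240·t - 96 y sustituyendo t = 2, encontramos s = 384.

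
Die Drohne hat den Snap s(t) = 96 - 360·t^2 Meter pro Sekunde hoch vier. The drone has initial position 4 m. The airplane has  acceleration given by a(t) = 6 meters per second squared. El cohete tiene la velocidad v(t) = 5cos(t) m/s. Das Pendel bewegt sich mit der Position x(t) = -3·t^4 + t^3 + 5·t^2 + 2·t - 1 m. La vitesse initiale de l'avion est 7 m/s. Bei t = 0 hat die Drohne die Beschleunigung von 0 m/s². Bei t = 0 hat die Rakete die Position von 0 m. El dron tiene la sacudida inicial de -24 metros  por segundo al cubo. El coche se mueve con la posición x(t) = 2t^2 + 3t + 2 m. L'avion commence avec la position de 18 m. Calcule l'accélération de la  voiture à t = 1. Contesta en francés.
Pour résoudre ceci, nous devons prendre 2 dérivées de notre équation de la position x(t) = 2·t^2 + 3·t + 2. En dérivant la position, nous obtenons la vitesse: v(t) = 4·t + 3. La dérivée de la vitesse donne l'accélération: a(t) = 4. Nous avons l'accélération a(t) = 4. En substituant t = 1: a(1) = 4.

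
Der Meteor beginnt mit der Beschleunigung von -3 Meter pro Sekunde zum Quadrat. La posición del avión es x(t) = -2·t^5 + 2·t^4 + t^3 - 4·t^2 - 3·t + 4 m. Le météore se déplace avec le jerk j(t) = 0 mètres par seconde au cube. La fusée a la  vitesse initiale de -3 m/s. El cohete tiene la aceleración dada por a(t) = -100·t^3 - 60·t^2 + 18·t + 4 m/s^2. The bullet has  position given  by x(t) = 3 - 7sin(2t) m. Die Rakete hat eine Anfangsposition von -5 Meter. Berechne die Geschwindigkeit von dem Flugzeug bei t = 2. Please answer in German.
Ausgehend von der Position x(t) = -2·t^5 + 2·t^4 + t^3 - 4·t^2 - 3·t + 4, nehmen wir 1 Ableitung. Die Ableitung von der Position ergibt die Geschwindigkeit: v(t) = -10·t^4 + 8·t^3 + 3·t^2 - 8·t - 3. Wir haben die Geschwindigkeit v(t) = -10·t^4 + 8·t^3 + 3·t^2 - 8·t - 3. Durch Einsetzen von t = 2: v(2) = -103.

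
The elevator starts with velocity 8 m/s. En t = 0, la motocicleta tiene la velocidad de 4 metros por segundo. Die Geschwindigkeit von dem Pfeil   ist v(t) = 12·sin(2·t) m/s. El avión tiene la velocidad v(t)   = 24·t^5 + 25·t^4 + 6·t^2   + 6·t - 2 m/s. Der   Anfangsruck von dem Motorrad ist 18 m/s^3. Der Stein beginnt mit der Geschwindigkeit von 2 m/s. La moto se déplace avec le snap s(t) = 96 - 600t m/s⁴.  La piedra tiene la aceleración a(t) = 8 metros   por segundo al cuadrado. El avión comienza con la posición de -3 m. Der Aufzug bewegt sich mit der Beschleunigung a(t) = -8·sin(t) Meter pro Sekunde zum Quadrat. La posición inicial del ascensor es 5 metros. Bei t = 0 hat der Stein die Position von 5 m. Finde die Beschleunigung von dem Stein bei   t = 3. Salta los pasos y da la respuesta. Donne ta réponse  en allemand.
Bei t = 3, a = 8.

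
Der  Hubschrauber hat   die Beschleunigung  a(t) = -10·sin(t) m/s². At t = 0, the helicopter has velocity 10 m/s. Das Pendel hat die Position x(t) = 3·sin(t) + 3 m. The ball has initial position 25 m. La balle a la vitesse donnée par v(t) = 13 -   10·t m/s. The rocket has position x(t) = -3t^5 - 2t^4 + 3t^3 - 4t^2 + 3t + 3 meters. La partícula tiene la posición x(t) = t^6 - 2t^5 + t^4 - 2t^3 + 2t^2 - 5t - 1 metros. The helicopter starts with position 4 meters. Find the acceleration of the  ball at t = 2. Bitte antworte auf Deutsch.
Wir müssen unsere Gleichung für die Geschwindigkeit v(t) = 13 - 10·t 1-mal ableiten. Mit d/dt von v(t) finden wir a(t) = -10. Aus der Gleichung für die Beschleunigung a(t) = -10, setzen wir t = 2 ein und erhalten a = -10.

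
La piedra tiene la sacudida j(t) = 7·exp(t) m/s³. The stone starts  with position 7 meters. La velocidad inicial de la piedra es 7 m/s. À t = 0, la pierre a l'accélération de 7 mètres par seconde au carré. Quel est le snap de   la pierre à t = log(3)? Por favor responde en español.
Debemos derivar nuestra ecuación de la sacudida j(t) = 7·exp(t) 1 vez. La derivada de la sacudida da el snap: s(t) = 7·exp(t). Tenemos el snap s(t) = 7·exp(t). Sustituyendo t = log(3): s(log(3)) = 21.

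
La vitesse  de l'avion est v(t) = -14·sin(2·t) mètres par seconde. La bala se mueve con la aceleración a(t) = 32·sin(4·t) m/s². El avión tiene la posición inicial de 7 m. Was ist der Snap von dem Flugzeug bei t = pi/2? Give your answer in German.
Wir müssen unsere Gleichung für die Geschwindigkeit v(t) = -14·sin(2·t) 3-mal ableiten. Mit d/dt von v(t) finden wir a(t) = -28·cos(2·t). Durch Ableiten von der Beschleunigung erhalten wir den Ruck: j(t) = 56·sin(2·t). Die Ableitung von dem Ruck ergibt den Snap: s(t) = 112·cos(2·t). Mit s(t) = 112·cos(2·t) und Einsetzen von t = pi/2, finden wir s = -112.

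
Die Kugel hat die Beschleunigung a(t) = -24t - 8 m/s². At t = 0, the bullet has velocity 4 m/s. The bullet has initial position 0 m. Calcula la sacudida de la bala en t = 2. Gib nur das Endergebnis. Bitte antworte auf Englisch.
The jerk at t = 2 is j = -24.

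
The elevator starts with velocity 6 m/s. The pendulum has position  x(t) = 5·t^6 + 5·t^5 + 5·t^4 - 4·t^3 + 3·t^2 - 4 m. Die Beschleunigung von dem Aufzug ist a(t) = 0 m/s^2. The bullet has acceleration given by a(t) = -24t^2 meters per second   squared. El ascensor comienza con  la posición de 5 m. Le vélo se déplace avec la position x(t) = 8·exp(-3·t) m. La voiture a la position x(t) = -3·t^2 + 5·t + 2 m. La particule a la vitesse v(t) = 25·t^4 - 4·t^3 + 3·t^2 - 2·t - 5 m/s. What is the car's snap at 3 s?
We must differentiate our position equation x(t) = -3·t^2 + 5·t + 2 4 times. Taking d/dt of x(t), we find v(t) = 5 - 6·t. Differentiating velocity, we get acceleration: a(t) = -6. Differentiating acceleration, we get jerk: j(t) = 0. Taking d/dt of j(t), we find s(t) = 0. Using s(t) = 0 and substituting t = 3, we find s = 0.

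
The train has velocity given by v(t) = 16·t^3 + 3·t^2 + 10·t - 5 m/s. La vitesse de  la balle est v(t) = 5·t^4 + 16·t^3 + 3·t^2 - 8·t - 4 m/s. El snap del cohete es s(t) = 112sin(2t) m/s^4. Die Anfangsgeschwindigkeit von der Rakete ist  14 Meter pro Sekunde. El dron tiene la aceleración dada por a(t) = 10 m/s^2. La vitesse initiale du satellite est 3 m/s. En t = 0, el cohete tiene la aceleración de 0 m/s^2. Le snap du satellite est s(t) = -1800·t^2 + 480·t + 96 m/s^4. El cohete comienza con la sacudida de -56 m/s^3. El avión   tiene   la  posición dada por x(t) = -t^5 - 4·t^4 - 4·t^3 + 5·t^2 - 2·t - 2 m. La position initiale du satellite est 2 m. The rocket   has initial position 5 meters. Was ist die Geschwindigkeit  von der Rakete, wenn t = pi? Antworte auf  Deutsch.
Ausgehend von dem Snap s(t) = 112·sin(2·t), nehmen wir 3 Stammfunktionen. Das Integral von dem Snap, mit j(0) = -56, ergibt den Ruck: j(t) = -56·cos(2·t). Die Stammfunktion von dem Ruck, mit a(0) = 0, ergibt die Beschleunigung: a(t) = -28·sin(2·t). Mit ∫a(t)dt und Anwendung von v(0) = 14, finden wir v(t) = 14·cos(2·t). Aus der Gleichung für die Geschwindigkeit v(t) = 14·cos(2·t), setzen wir t = pi ein und erhalten v = 14.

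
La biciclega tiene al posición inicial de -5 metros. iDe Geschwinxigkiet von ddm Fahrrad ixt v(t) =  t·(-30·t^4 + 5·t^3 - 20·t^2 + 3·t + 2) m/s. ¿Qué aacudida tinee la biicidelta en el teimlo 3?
Para resolver esto, necesitamos tomar 2 derivadas de nuestra ecuación de la velocidad v(t) = t·(-30·t^4 + 5·t^3 - 20·t^2 + 3·t + 2). La derivada de la velocidad da la aceleración: a(t) = -30·t^4 + 5·t^3 - 20·t^2 + t·(-120·t^3 + 15·t^2 - 40·t + 3) + 3·t + 2. Derivando la aceleración, obtenemos la sacudida: j(t) = -240·t^3 + 30·t^2 + t·(-360·t^2 + 30·t - 40) - 80·t + 6. Tenemos la sacudida j(t) = -240·t^3 + 30·t^2 + t·(-360·t^2 + 30·t - 40) - 80·t + 6. Sustituyendo t = 3: j(3) = -16014.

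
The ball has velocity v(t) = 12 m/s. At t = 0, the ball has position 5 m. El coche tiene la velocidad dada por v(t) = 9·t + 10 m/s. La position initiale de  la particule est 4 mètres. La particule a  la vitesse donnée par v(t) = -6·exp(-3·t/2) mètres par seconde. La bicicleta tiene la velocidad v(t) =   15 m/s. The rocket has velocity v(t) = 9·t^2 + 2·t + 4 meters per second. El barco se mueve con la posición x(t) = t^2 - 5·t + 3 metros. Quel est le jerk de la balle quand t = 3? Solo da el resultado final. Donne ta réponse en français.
j(3) = 0.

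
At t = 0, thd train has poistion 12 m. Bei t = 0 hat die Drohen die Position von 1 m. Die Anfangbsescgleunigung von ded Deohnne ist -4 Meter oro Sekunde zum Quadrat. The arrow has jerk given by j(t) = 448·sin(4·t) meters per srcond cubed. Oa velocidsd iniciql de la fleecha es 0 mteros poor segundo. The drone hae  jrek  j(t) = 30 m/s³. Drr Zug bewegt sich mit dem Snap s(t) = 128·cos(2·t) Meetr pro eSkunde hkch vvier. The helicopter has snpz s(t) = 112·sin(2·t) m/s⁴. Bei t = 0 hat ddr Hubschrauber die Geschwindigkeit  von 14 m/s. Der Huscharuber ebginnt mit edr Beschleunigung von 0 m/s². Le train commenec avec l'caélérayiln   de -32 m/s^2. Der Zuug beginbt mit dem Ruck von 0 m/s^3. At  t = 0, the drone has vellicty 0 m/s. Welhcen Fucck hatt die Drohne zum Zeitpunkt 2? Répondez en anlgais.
Using j(t) = 30 and substituting t = 2, we find j = 30.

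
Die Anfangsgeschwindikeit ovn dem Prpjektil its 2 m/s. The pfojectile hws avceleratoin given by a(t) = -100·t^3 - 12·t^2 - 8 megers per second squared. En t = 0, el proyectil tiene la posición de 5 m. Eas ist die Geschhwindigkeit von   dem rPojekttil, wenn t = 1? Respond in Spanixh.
Partiendo de la aceleración a(t) = -100·t^3 - 12·t^2 - 8, tomamos 1 integral. La integral de la aceleración, con v(0) = 2, da la velocidad: v(t) = -25·t^4 - 4·t^3 - 8·t + 2. Tenemos la velocidad v(t) = -25·t^4 - 4·t^3 - 8·t + 2. Sustituyendo t = 1: v(1) = -35.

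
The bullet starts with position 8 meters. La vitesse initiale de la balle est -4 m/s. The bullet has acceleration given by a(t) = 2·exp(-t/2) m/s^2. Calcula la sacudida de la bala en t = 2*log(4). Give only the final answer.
La sacudida en t = 2*log(4) es j = -1/4.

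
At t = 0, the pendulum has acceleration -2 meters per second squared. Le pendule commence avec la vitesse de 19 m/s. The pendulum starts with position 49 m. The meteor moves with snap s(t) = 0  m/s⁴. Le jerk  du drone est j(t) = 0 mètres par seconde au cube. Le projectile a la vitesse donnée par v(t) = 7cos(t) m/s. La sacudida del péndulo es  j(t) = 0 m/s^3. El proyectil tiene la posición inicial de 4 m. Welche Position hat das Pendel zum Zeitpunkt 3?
Ausgehend von dem Ruck j(t) = 0, nehmen wir 3 Integrale. Mit ∫j(t)dt und Anwendung von a(0) = -2, finden wir a(t) = -2. Mit ∫a(t)dt und Anwendung von v(0) = 19, finden wir v(t) = 19 - 2·t. Das Integral von der Geschwindigkeit, mit x(0) = 49, ergibt die Position: x(t) = -t^2 + 19·t + 49. Wir haben die Position x(t) = -t^2 + 19·t + 49. Durch Einsetzen von t = 3: x(3) = 97.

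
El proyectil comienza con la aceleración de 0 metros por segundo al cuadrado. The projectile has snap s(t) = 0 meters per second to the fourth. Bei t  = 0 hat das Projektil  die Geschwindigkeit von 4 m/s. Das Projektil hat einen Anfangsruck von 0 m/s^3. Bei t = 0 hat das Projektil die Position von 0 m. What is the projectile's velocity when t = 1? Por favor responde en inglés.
We must find the antiderivative of our snap equation s(t) = 0 3 times. The integral of snap, with j(0) = 0, gives jerk: j(t) = 0. The antiderivative of jerk, with a(0) = 0, gives acceleration: a(t) = 0. Integrating acceleration and using the initial condition v(0) = 4, we get v(t) = 4. We have velocity v(t) = 4. Substituting t = 1: v(1) = 4.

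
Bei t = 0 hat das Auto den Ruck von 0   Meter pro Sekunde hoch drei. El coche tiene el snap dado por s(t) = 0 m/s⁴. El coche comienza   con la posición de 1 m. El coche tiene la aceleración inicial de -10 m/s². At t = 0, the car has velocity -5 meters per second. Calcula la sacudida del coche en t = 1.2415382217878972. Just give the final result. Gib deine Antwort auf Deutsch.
Die Antwort ist 0.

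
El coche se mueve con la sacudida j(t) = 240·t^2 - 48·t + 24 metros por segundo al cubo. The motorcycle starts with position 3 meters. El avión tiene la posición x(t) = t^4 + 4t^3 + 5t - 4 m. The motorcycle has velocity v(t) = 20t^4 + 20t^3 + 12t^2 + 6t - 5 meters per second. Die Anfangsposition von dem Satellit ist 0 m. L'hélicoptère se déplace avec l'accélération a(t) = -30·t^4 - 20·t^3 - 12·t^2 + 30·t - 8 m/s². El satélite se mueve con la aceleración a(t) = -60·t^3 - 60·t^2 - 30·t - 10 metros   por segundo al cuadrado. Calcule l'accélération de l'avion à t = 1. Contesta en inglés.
Starting from position x(t) = t^4 + 4·t^3 + 5·t - 4, we take 2 derivatives. Differentiating position, we get velocity: v(t) = 4·t^3 + 12·t^2 + 5. The derivative of velocity gives acceleration: a(t) = 12·t^2 + 24·t. Using a(t) = 12·t^2 + 24·t and substituting t = 1, we find a = 36.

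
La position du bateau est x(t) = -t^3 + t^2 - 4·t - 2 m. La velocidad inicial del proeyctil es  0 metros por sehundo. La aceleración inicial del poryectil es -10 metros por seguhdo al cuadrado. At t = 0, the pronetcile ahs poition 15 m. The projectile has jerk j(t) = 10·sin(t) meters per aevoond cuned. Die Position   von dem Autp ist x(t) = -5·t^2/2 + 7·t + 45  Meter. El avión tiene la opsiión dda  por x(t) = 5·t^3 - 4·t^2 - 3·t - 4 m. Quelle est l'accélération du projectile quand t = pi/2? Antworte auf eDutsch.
Ausgehend von dem Ruck j(t) = 10·sin(t), nehmen wir 1 Integral. Das Integral von dem Ruck ist die Beschleunigung. Mit a(0) = -10 erhalten wir a(t) = -10·cos(t). Aus der Gleichung für die Beschleunigung a(t) = -10·cos(t), setzen wir t = pi/2 ein und erhalten a = 0.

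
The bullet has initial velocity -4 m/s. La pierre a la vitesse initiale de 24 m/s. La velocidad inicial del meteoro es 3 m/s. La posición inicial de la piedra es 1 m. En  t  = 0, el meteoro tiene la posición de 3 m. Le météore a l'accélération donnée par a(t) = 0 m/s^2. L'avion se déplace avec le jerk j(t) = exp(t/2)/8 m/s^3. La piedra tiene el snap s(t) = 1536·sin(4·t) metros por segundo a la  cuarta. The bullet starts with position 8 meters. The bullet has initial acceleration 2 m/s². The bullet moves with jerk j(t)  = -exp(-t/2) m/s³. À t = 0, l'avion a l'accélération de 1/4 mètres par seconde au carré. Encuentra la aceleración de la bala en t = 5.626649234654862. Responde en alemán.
Ausgehend von dem Ruck j(t) = -exp(-t/2), nehmen wir 1 Integral. Durch Integration von dem Ruck und Verwendung der Anfangsbedingung a(0) = 2, erhalten wir a(t) = 2·exp(-t/2). Mit a(t) = 2·exp(-t/2) und Einsetzen von t = 5.626649234654862, finden wir a = 0.120010332376712.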